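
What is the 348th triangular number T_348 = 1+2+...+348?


n(n+1)/2 = 348×349/2 = 121452/2 = 60726

Σk = 60726


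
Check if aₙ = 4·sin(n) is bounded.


For all n, -1 ≤ sin(n) ≤ 1, so -4 ≤ 4·sin(n) ≤ 4
Lower bound: -4, Upper bound: 4
The sequence IS bounded

Bounded (-4 ≤ aₙ ≤ 4)


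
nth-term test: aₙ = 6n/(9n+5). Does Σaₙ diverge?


lim(n→∞) 6n/(9n+5) = 6/9 = 2/3  (divide numerator and denominator by n)
lim aₙ = 2/3 ≠ 0 → series DIVERGES

Diverges (lim aₙ = 2/3 ≠ 0)


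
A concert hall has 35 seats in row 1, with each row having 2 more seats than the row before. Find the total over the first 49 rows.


aₙ = 35 + (49-1)×2 = 131
Sₙ = n(a₁+aₙ)/2 = 49×(35+131)/2
= 49×166/2 = 4067

S_49 = 4067


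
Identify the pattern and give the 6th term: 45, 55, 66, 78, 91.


Pattern: triangular numbers: n(n+1)/2
Terms: 45, 55, 66, 78, 91
Next term = 105

Next term = 105


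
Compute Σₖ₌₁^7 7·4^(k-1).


Sₙ = 7×(4^7 - 1)/(4 - 1)
= 7×(16384 - 1)/3
= 7×16383/3
= 38227

S_7 = 38227


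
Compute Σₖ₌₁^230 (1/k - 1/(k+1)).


Telescoping: adjacent terms cancel.
= 1/1 - 1/231
= 1 - 1/231 = 230/231

Sum = 230/231


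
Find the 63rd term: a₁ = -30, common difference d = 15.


aₙ = a₁ + (n-1)d
= -30 + (63-1)×15
= -30 + 930
= 900

a_63 = 900


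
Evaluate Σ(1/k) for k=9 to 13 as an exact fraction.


Σₖ₌9^13 1/k = 1/9 + 1/10 + 1/11 + 1/12 + 1/13
= 11899/25740
≈ 0.4623

Sum = 11899/25740 ≈ 0.4623


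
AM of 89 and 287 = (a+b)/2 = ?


AM = (89 + 287)/2 = 376/2 = 188

AM = 188


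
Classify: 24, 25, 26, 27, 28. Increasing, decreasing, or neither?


Differences: 1, 1, 1, 1
All differences > 0 → strictly INCREASING

Monotonically increasing


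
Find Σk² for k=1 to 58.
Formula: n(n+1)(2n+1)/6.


n = 58
n(n+1)(2n+1)/6 = 58×59×117/6
= 400374/6 = 66729

Σk² = 66729


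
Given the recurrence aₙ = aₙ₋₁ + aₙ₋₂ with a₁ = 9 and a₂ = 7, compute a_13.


Computing iteratively: 9, 7, 16, 23, 39, 62, 101, 163, 264, 427, 691, 1118, ...
a_13 = 1809

a_13 = 1809


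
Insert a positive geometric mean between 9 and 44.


GM = √(9×44) = √396 = 19.8997

GM = 19.8997


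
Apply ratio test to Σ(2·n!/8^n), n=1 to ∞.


aₙ = 2·n!/8^n
a_{n+1}/aₙ = (n+1)!/8^(n+1) × 8^n/n!  (constant 2 cancels)
= (n+1)/8
L = lim(n→∞) (n+1)/8 = ∞
L > 1 → series DIVERGES

Diverges (ratio test: L = ∞ > 1)


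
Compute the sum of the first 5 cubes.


n(n+1)/2 = 5×6/2 = 15
Σk³ = 15² = 225

Σk³ = 225


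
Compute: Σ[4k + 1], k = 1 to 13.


Σ(4k+1) = 4·Σk + 1·n
= 4·91 + 1·13
= 364 + 13 = 377

Σ = 377


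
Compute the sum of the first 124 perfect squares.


n = 124
n(n+1)(2n+1)/6 = 124×125×249/6
= 3859500/6 = 643250

Σk² = 643250


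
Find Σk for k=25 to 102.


Σₖ₌25^102 k = Σₖ₌₁^102 k − Σₖ₌₁^24 k
= 102·103/2 − 24·25/2
= 5253 − 300 = 4953

Σk = 4953


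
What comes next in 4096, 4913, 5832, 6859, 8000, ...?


Pattern: perfect cubes: n³
Terms: 4096, 4913, 5832, 6859, 8000
Next term = 9261

Next term = 9261


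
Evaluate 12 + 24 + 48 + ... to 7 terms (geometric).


Sₙ = 12×(2^7 - 1)/(2 - 1)
= 12×(128 - 1)/1
= 12×127/1
= 1524

S_7 = 1524


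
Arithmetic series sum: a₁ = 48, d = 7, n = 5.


aₙ = 48 + (5-1)×7 = 76
Sₙ = n(a₁+aₙ)/2 = 5×(48+76)/2
= 5×124/2 = 310

S_5 = 310


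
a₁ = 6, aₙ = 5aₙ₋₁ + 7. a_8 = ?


Computing step by step:
a_1 = 6
a_2 = 37
a_3 = 192
a_4 = 967
a_5 = 4842
a_6 = 24217
a_7 = 121092
a_8 = 605467


a_8 = 605467


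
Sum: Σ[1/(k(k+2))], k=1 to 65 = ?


1/(k(k+2)) = (1/2)·(1/k - 1/(k+2)) (partial fractions)
Telescoping: Σ = (1/2)·(1 + 1/2 - 1/66 - 1/67) = 1625/2211

Sum = 1625/2211


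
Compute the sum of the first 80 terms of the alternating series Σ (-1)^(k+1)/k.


S = 1 - 1/2 + 1/3 - 1/4 + 1/5 - 1/6 + 1/7 - 1/8 ± ...
= 0.6869
(Full series converges to +ln(2) ≈ +0.6931)

S_80 = 0.6869


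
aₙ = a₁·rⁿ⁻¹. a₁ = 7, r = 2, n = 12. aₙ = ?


aₙ = a₁·r^(n-1)
= 7×2^11
= 7×2048
= 14336

a_12 = 14336


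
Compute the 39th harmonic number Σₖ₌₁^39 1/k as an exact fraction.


H_39 = 1/1 + 1/2 + 1/3 + ... + 1/39
= 2066035355155033/485721041551200
≈ 4.2535

H_39 = 2066035355155033/485721041551200 ≈ 4.2535


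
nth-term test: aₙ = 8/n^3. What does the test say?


lim(n→∞) 8/n^3 = 0
lim aₙ = 0 → nth-term test is INCONCLUSIVE
(Need other tests; this is actually a convergent p-series with p=3 > 1)

Inconclusive (lim aₙ = 0; need another test)


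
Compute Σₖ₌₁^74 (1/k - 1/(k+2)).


Telescoping with gap 2: two head and two tail terms survive.
= (1 + 1/2) - (1/75 + 1/76)
= 3/2 - 1/75 - 1/76 = 8399/5700

Sum = 8399/5700


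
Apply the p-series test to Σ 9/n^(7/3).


p-series test: Σ c/n^p converges if p > 1, diverges if p ≤ 1 (constant c > 0 doesn't affect convergence).
p = 7/3
7/3 > 1 → CONVERGES

Converges (p = 7/3 > 1)


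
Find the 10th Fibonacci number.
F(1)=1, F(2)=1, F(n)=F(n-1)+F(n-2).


Fibonacci sequence: 1, 1, 2, 3, 5, 8, 13, 21, 34, 55
F(10) = 55

F(10) = 55


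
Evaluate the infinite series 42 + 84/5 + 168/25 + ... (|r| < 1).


S∞ = a₁/(1-r) = 42/(1 - 2/5)
= 42/(3/5)
= 70

S∞ = 70


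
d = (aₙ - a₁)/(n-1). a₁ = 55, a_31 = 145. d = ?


d = (aₙ - a₁)/(n-1)
= (145 - 55)/(31-1)
= 90/30 = 3

d = 3


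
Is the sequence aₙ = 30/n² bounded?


a₁ = 30, a₂ = 30/4, a₃ = 30/9, ...
0 < aₙ ≤ 30 for all n ≥ 1
The sequence IS bounded

Bounded (0 < aₙ ≤ 30)


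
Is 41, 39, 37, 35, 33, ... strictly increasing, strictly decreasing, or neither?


Differences: -2, -2, -2, -2
All differences < 0 → strictly DECREASING

Monotonically decreasing


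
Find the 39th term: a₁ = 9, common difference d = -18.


aₙ = a₁ + (n-1)d
= 9 + (39-1)×-18
= 9 - 684
= -675

a_39 = -675


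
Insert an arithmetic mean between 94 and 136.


AM = (94 + 136)/2 = 230/2 = 115

AM = 115


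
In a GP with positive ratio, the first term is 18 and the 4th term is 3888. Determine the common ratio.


r^(n-1) = aₙ/a₁
r^3 = 3888/18 = 216
r = 216^(1/3)
= 6

r = 6


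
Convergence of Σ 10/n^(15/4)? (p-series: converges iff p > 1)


p-series test: Σ c/n^p converges if p > 1, diverges if p ≤ 1 (constant c > 0 doesn't affect convergence).
p = 15/4
15/4 > 1 → CONVERGES

Converges (p = 15/4 > 1)


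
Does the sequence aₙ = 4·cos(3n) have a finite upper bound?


For all n, -1 ≤ cos(3n) ≤ 1, so -4 ≤ 4·cos(3n) ≤ 4
Lower bound: -4, Upper bound: 4
The sequence IS bounded

Bounded (-4 ≤ aₙ ≤ 4)


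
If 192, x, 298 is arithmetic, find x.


AM = (192 + 298)/2 = 490/2 = 245

AM = 245


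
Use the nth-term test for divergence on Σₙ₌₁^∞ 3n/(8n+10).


lim(n→∞) 3n/(8n+10) = 3/8 = 3/8  (divide numerator and denominator by n)
lim aₙ = 3/8 ≠ 0 → series DIVERGES

Diverges (lim aₙ = 3/8 ≠ 0)


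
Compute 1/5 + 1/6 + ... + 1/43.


Σₖ₌5^43 1/k = 1/5 + 1/6 + 1/7 + ... + 1/43
= 277286409089906417/122332313750680800
≈ 2.2667

Sum = 277286409089906417/122332313750680800 ≈ 2.2667


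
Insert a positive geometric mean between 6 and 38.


GM = √(6×38) = √228 = 15.0997

GM = 15.0997


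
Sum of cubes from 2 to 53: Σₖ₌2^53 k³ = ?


Σₖ₌2^53 k³ = [53·54/2]² − [1·2/2]²
= 2047761 − 1 = 2047760

Σk³ = 2047760


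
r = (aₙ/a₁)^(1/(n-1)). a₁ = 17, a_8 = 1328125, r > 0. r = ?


r^(n-1) = aₙ/a₁
r^7 = 1328125/17 = 78125
r = 78125^(1/7)
= 5

r = 5


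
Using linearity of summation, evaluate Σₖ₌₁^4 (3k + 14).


Σ(3k+14) = 3·Σk + 14·n
= 3·10 + 14·4
= 30 + 56 = 86

Σ = 86


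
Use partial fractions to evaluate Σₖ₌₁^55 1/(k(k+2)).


1/(k(k+2)) = (1/2)·(1/k - 1/(k+2)) (partial fractions)
Telescoping: Σ = (1/2)·(1 + 1/2 - 1/56 - 1/57) = 4675/6384

Sum = 4675/6384


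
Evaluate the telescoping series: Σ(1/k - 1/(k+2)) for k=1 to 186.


Telescoping with gap 2: two head and two tail terms survive.
= (1 + 1/2) - (1/187 + 1/188)
= 3/2 - 1/187 - 1/188 = 52359/35156

Sum = 52359/35156


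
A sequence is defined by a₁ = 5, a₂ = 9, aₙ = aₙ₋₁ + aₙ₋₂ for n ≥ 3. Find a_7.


Computing iteratively: 5, 9, 14, 23, 37, 60, 97
a_7 = 97

a_7 = 97


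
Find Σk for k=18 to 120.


Σₖ₌18^120 k = Σₖ₌₁^120 k − Σₖ₌₁^17 k
= 120·121/2 − 17·18/2
= 7260 − 153 = 7107

Σk = 7107


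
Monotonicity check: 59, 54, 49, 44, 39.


Differences: -5, -5, -5, -5
All differences < 0 → strictly DECREASING

Monotonically decreasing


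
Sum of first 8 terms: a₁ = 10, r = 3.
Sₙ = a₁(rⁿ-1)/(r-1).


Sₙ = 10×(3^8 - 1)/(3 - 1)
= 10×(6561 - 1)/2
= 10×6560/2
= 32800

S_8 = 32800


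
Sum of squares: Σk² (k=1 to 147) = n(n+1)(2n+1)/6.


n = 147
n(n+1)(2n+1)/6 = 147×148×295/6
= 6418020/6 = 1069670

Σk² = 1069670


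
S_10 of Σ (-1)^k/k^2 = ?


S = -1 + 1/4 - 1/9 + 1/16 - 1/25 + 1/36 - 1/49 + 1/64 ± ...
= -0.818
(Full series converges to -π²/12 ≈ -0.8225)

S_10 = -0.818


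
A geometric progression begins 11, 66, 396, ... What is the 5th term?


aₙ = a₁·r^(n-1)
= 11×6^4
= 11×1296
= 14256

a_5 = 14256


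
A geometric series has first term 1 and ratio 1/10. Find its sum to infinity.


S∞ = a₁/(1-r) = 1/(1 - 1/10)
= 1/(9/10)
= 10/9

S∞ = 10/9


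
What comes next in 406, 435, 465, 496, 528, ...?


Pattern: triangular numbers: n(n+1)/2
Terms: 406, 435, 465, 496, 528
Next term = 561

Next term = 561


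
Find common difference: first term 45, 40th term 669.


d = (aₙ - a₁)/(n-1)
= (669 - 45)/(40-1)
= 624/39 = 16

d = 16


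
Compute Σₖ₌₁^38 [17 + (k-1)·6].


aₙ = 17 + (38-1)×6 = 239
Sₙ = n(a₁+aₙ)/2 = 38×(17+239)/2
= 38×256/2 = 4864

S_38 = 4864


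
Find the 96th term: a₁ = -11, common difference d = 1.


aₙ = a₁ + (n-1)d
= -11 + (96-1)×1
= -11 + 95
= 84

a_96 = 84


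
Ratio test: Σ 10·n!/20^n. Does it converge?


aₙ = 10·n!/20^n
a_{n+1}/aₙ = (n+1)!/20^(n+1) × 20^n/n!  (constant 10 cancels)
= (n+1)/20
L = lim(n→∞) (n+1)/20 = ∞
L > 1 → series DIVERGES

Diverges (ratio test: L = ∞ > 1)


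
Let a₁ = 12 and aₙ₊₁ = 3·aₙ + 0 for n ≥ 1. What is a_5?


Computing step by step:
a_1 = 12
a_2 = 36
a_3 = 108
a_4 = 324
a_5 = 972


a_5 = 972


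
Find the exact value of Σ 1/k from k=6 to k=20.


Σₖ₌6^20 1/k = 1/6 + 1/7 + 1/8 + ... + 1/20
= 101994671/77597520
≈ 1.3144

Sum = 101994671/77597520 ≈ 1.3144


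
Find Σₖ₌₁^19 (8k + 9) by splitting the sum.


Σ(8k+9) = 8·Σk + 9·n
= 8·190 + 9·19
= 1520 + 171 = 1691

Σ = 1691


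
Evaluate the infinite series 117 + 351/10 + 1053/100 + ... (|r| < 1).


S∞ = a₁/(1-r) = 117/(1 - 3/10)
= 117/(7/10)
= 1170/7

S∞ = 1170/7


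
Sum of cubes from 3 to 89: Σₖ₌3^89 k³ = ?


Σₖ₌3^89 k³ = [89·90/2]² − [2·3/2]²
= 16040025 − 9 = 16040016

Σk³ = 16040016


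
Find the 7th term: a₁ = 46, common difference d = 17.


aₙ = a₁ + (n-1)d
= 46 + (7-1)×17
= 46 + 102
= 148

a_7 = 148


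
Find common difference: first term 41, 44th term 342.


d = (aₙ - a₁)/(n-1)
= (342 - 41)/(44-1)
= 301/43 = 7

d = 7


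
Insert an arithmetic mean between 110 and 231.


AM = (110 + 231)/2 = 341/2 = 170.5

AM = 170.5


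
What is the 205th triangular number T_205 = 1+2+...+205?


n(n+1)/2 = 205×206/2 = 42230/2 = 21115

Σk = 21115


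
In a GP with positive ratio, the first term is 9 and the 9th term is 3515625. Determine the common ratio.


r^(n-1) = aₙ/a₁
r^8 = 3515625/9 = 390625
r = 390625^(1/8)
= ±5; taking r > 0 gives r = 5

r = 5


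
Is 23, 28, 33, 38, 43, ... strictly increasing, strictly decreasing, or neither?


Differences: 5, 5, 5, 5
All differences > 0 → strictly INCREASING

Monotonically increasing


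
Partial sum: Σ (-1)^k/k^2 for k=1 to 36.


S = -1 + 1/4 - 1/9 + 1/16 - 1/25 + 1/36 - 1/49 + 1/64 ± ...
= -0.8221
(Full series converges to -π²/12 ≈ -0.8225)

S_36 = -0.8221


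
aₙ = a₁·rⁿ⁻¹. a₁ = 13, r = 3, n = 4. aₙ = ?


aₙ = a₁·r^(n-1)
= 13×3^3
= 13×27
= 351

a_4 = 351


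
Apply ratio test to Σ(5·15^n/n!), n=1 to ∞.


aₙ = 5·15^n/n!
a_{n+1}/aₙ = 15^(n+1)/(n+1)! × n!/15^n  (constant 5 cancels)
= 15/(n+1)
L = lim(n→∞) 15/(n+1) = 0
L < 1 → series CONVERGES

Converges (ratio test: L = 0 < 1)


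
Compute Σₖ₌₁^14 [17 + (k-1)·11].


aₙ = 17 + (14-1)×11 = 160
Sₙ = n(a₁+aₙ)/2 = 14×(17+160)/2
= 14×177/2 = 1239

S_14 = 1239


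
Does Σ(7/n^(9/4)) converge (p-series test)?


p-series test: Σ c/n^p converges if p > 1, diverges if p ≤ 1 (constant c > 0 doesn't affect convergence).
p = 9/4
9/4 > 1 → CONVERGES

Converges (p = 9/4 > 1)


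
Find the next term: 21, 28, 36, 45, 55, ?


Pattern: triangular numbers: n(n+1)/2
Terms: 21, 28, 36, 45, 55
Next term = 66

Next term = 66


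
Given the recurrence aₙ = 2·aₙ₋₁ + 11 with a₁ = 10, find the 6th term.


Computing step by step:
a_1 = 10
a_2 = 31
a_3 = 73
a_4 = 157
a_5 = 325
a_6 = 661


a_6 = 661


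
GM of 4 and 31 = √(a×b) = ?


GM = √(4×31) = √124 = 11.1355

GM = 11.1355


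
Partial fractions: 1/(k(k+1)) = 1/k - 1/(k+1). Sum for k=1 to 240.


1/(k(k+1)) = 1/k - 1/(k+1) (partial fractions)
Telescoping: Σ = 1 - 1/241 = 240/241

Sum = 240/241


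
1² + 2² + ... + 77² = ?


n = 77
n(n+1)(2n+1)/6 = 77×78×155/6
= 930930/6 = 155155

Σk² = 155155


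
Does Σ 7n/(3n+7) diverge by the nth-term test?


lim(n→∞) 7n/(3n+7) = 7/3 = 7/3  (divide numerator and denominator by n)
lim aₙ = 7/3 ≠ 0 → series DIVERGES

Diverges (lim aₙ = 7/3 ≠ 0)


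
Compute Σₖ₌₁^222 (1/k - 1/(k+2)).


Telescoping with gap 2: two head and two tail terms survive.
= (1 + 1/2) - (1/223 + 1/224)
= 3/2 - 1/223 - 1/224 = 74481/49952

Sum = 74481/49952


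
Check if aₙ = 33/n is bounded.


a₁ = 33, a₂ = 33/2, a₃ = 33/3, ...
0 < aₙ ≤ 33 for all n ≥ 1
Lower bound: 0, Upper bound: 33
The sequence IS bounded

Bounded (0 < aₙ ≤ 33)


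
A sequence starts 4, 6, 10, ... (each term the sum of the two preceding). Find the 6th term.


Computing iteratively: 4, 6, 10, 16, 26, 42
a_6 = 42

a_6 = 42


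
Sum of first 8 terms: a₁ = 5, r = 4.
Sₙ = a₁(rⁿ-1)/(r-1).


Sₙ = 5×(4^8 - 1)/(4 - 1)
= 5×(65536 - 1)/3
= 5×65535/3
= 109225

S_8 = 109225


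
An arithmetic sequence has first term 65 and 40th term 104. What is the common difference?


d = (aₙ - a₁)/(n-1)
= (104 - 65)/(40-1)
= 39/39 = 1

d = 1


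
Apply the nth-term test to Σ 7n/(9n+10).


lim(n→∞) 7n/(9n+10) = 7/9 = 7/9  (divide numerator and denominator by n)
lim aₙ = 7/9 ≠ 0 → series DIVERGES

Diverges (lim aₙ = 7/9 ≠ 0)


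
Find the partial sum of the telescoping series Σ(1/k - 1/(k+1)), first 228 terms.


Telescoping: adjacent terms cancel.
= 1/1 - 1/229
= 1 - 1/229 = 228/229

Sum = 228/229


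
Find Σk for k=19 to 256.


Σₖ₌19^256 k = Σₖ₌₁^256 k − Σₖ₌₁^18 k
= 256·257/2 − 18·19/2
= 32896 − 171 = 32725

Σk = 32725


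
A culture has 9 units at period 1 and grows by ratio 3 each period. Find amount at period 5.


aₙ = a₁·r^(n-1)
= 9×3^4
= 9×81
= 729

a_5 = 729


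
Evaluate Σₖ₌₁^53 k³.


n(n+1)/2 = 53×54/2 = 1431
Σk³ = 1431² = 2047761

Σk³ = 2047761


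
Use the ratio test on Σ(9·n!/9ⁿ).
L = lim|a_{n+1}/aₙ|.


aₙ = 9·n!/9^n
a_{n+1}/aₙ = (n+1)!/9^(n+1) × 9^n/n!  (constant 9 cancels)
= (n+1)/9
L = lim(n→∞) (n+1)/9 = ∞
L > 1 → series DIVERGES

Diverges (ratio test: L = ∞ > 1)


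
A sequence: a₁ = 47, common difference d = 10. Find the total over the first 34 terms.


aₙ = 47 + (34-1)×10 = 377
Sₙ = n(a₁+aₙ)/2 = 34×(47+377)/2
= 34×424/2 = 7208

S_34 = 7208


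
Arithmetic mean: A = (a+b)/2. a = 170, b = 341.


AM = (170 + 341)/2 = 511/2 = 255.5

AM = 255.5


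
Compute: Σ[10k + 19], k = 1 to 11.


Σ(10k+19) = 10·Σk + 19·n
= 10·66 + 19·11
= 660 + 209 = 869

Σ = 869


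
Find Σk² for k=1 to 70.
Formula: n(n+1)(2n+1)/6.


n = 70
n(n+1)(2n+1)/6 = 70×71×141/6
= 700770/6 = 116795

Σk² = 116795


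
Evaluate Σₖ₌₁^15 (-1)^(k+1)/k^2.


S = 1 - 1/4 + 1/9 - 1/16 + 1/25 - 1/36 + 1/49 - 1/64 ± ...
= 0.8245
(Full series converges to +π²/12 ≈ +0.8225)

S_15 = 0.8245


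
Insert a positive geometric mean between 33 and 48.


GM = √(33×48) = √1584 = 39.7995

GM = 39.7995


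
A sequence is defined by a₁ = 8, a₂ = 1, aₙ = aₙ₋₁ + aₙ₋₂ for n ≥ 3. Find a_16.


Computing iteratively: 8, 1, 9, 10, 19, 29, 48, 77, 125, 202, 327, 529, ...
a_16 = 3626

a_16 = 3626


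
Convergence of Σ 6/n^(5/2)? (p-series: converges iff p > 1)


p-series test: Σ c/n^p converges if p > 1, diverges if p ≤ 1 (constant c > 0 doesn't affect convergence).
p = 5/2
5/2 > 1 → CONVERGES

Converges (p = 5/2 > 1)


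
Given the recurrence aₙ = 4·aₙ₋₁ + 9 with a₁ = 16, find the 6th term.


Computing step by step:
a_1 = 16
a_2 = 73
a_3 = 301
a_4 = 1213
a_5 = 4861
a_6 = 19453


a_6 = 19453


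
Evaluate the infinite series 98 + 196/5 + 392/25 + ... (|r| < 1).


S∞ = a₁/(1-r) = 98/(1 - 2/5)
= 98/(3/5)
= 490/3

S∞ = 490/3


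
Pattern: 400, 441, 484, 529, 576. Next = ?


Pattern: perfect squares: n²
Terms: 400, 441, 484, 529, 576
Next term = 625

Next term = 625


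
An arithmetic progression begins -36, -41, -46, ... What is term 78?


aₙ = a₁ + (n-1)d
= -36 + (78-1)×-5
= -36 - 385
= -421

a_78 = -421


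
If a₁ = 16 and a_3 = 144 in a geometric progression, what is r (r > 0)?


r^(n-1) = aₙ/a₁
r^2 = 144/16 = 9
r = 9^(1/2)
= ±3; taking r > 0 gives r = 3

r = 3


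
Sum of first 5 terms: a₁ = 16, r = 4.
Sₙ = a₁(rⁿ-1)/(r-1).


Sₙ = 16×(4^5 - 1)/(4 - 1)
= 16×(1024 - 1)/3
= 16×1023/3
= 5456

S_5 = 5456


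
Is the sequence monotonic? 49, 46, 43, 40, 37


Differences: -3, -3, -3, -3
All differences < 0 → strictly DECREASING

Monotonically decreasing


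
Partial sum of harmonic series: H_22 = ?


H_22 = 1/1 + 1/2 + 1/3 + ... + 1/22
= 19093197/5173168
≈ 3.6908

H_22 = 19093197/5173168 ≈ 3.6908


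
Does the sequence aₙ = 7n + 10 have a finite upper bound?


aₙ = 7n + 10 → as n→∞, aₙ→∞
No finite upper bound exists
The sequence is UNBOUNDED

Unbounded (aₙ → ∞ as n → ∞)


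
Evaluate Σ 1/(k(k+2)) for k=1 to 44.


1/(k(k+2)) = (1/2)·(1/k - 1/(k+2)) (partial fractions)
Telescoping: Σ = (1/2)·(1 + 1/2 - 1/45 - 1/46) = 1507/2070

Sum = 1507/2070


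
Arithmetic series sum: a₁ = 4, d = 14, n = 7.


aₙ = 4 + (7-1)×14 = 88
Sₙ = n(a₁+aₙ)/2 = 7×(4+88)/2
= 7×92/2 = 322

S_7 = 322


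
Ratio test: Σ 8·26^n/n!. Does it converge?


aₙ = 8·26^n/n!
a_{n+1}/aₙ = 26^(n+1)/(n+1)! × n!/26^n  (constant 8 cancels)
= 26/(n+1)
L = lim(n→∞) 26/(n+1) = 0
L < 1 → series CONVERGES

Converges (ratio test: L = 0 < 1)


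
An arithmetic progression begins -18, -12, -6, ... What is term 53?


aₙ = a₁ + (n-1)d
= -18 + (53-1)×6
= -18 + 312
= 294

a_53 = 294


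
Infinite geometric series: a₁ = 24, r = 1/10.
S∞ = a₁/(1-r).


S∞ = a₁/(1-r) = 24/(1 - 1/10)
= 24/(9/10)
= 80/3

S∞ = 80/3


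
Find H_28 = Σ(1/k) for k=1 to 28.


H_28 = 1/1 + 1/2 + 1/3 + ... + 1/28
= 315404588903/80313433200
≈ 3.9272

H_28 = 315404588903/80313433200 ≈ 3.9272


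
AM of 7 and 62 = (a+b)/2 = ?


AM = (7 + 62)/2 = 69/2 = 34.5

AM = 34.5


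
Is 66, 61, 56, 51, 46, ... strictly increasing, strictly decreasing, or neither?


Differences: -5, -5, -5, -5
All differences < 0 → strictly DECREASING

Monotonically decreasing


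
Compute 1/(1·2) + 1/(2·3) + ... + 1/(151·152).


1/(k(k+1)) = 1/k - 1/(k+1) (partial fractions)
Telescoping: Σ = 1 - 1/152 = 151/152

Sum = 151/152


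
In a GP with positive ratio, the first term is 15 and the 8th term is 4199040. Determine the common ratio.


r^(n-1) = aₙ/a₁
r^7 = 4199040/15 = 279936
r = 279936^(1/7)
= 6

r = 6


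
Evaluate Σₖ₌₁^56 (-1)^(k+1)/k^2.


S = 1 - 1/4 + 1/9 - 1/16 + 1/25 - 1/36 + 1/49 - 1/64 ± ...
= 0.8223
(Full series converges to +π²/12 ≈ +0.8225)

S_56 = 0.8223


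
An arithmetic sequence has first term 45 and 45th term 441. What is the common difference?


d = (aₙ - a₁)/(n-1)
= (441 - 45)/(45-1)
= 396/44 = 9

d = 9


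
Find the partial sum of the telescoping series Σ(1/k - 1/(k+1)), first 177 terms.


Telescoping: adjacent terms cancel.
= 1/1 - 1/178
= 1 - 1/178 = 177/178

Sum = 177/178


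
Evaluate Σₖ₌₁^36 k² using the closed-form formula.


n = 36
n(n+1)(2n+1)/6 = 36×37×73/6
= 97236/6 = 16206

Σk² = 16206


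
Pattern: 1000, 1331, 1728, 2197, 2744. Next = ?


Pattern: perfect cubes: n³
Terms: 1000, 1331, 1728, 2197, 2744
Next term = 3375

Next term = 3375


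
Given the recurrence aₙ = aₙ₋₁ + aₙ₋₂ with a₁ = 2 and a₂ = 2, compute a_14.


Computing iteratively: 2, 2, 4, 6, 10, 16, 26, 42, 68, 110, 178, 288, ...
a_14 = 754

a_14 = 754


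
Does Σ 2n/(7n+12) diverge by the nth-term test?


lim(n→∞) 2n/(7n+12) = 2/7 = 2/7  (divide numerator and denominator by n)
lim aₙ = 2/7 ≠ 0 → series DIVERGES

Diverges (lim aₙ = 2/7 ≠ 0)


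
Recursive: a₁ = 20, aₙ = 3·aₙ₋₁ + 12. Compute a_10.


Computing step by step:
a_1 = 20
a_2 = 72
a_3 = 228
a_4 = 696
a_5 = 2100
a_6 = 6312
a_7 = 18948
a_8 = 56856
a_9 = 170580
a_10 = 511752


a_10 = 511752


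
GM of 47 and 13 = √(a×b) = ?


GM = √(47×13) = √611 = 24.7184

GM = 24.7184


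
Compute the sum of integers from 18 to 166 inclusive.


Σₖ₌18^166 k = Σₖ₌₁^166 k − Σₖ₌₁^17 k
= 166·167/2 − 17·18/2
= 13861 − 153 = 13708

Σk = 13708


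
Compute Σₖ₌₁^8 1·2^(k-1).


Sₙ = 1×(2^8 - 1)/(2 - 1)
= 1×(256 - 1)/1
= 1×255/1
= 255

S_8 = 255


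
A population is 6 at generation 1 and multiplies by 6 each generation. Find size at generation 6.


aₙ = a₁·r^(n-1)
= 6×6^5
= 6×7776
= 46656

a_6 = 46656


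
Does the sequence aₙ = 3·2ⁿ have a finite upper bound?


aₙ = 3·2ⁿ → as n→∞, aₙ→∞ (since base 2 > 1)
No finite upper bound exists
The sequence is UNBOUNDED

Unbounded (aₙ → ∞ as n → ∞)


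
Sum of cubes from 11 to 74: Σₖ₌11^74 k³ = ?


Σₖ₌11^74 k³ = [74·75/2]² − [10·11/2]²
= 7700625 − 3025 = 7697600

Σk³ = 7697600


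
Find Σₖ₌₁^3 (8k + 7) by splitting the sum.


Σ(8k+7) = 8·Σk + 7·n
= 8·6 + 7·3
= 48 + 21 = 69

Σ = 69


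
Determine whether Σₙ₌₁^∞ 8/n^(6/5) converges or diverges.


p-series test: Σ c/n^p converges if p > 1, diverges if p ≤ 1 (constant c > 0 doesn't affect convergence).
p = 6/5
6/5 > 1 → CONVERGES

Converges (p = 6/5 > 1)


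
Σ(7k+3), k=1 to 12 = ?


Σ(7k+3) = 7·Σk + 3·n
= 7·78 + 3·12
= 546 + 36 = 582

Σ = 582


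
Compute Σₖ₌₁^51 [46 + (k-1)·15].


aₙ = 46 + (51-1)×15 = 796
Sₙ = n(a₁+aₙ)/2 = 51×(46+796)/2
= 51×842/2 = 21471

S_51 = 21471


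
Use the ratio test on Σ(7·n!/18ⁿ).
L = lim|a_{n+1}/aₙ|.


aₙ = 7·n!/18^n
a_{n+1}/aₙ = (n+1)!/18^(n+1) × 18^n/n!  (constant 7 cancels)
= (n+1)/18
L = lim(n→∞) (n+1)/18 = ∞
L > 1 → series DIVERGES

Diverges (ratio test: L = ∞ > 1)


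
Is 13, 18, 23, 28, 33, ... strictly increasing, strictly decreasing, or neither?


Differences: 5, 5, 5, 5
All differences > 0 → strictly INCREASING

Monotonically increasing


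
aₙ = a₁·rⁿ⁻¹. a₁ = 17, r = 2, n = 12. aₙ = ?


aₙ = a₁·r^(n-1)
= 17×2^11
= 17×2048
= 34816

a_12 = 34816


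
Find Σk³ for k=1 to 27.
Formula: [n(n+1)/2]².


n(n+1)/2 = 27×28/2 = 378
Σk³ = 378² = 142884

Σk³ = 142884


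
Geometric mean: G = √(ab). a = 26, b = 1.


GM = √(26×1) = √26 = 5.099

GM = 5.099


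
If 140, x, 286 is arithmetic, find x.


AM = (140 + 286)/2 = 426/2 = 213

AM = 213


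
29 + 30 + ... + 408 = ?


Σₖ₌29^408 k = Σₖ₌₁^408 k − Σₖ₌₁^28 k
= 408·409/2 − 28·29/2
= 83436 − 406 = 83030

Σk = 83030


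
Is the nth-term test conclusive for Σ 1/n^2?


lim(n→∞) 1/n^2 = 0
lim aₙ = 0 → nth-term test is INCONCLUSIVE
(Need other tests; this is actually a convergent p-series with p=2 > 1)

Inconclusive (lim aₙ = 0; need another test)


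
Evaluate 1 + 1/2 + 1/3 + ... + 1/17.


H_17 = 1/1 + 1/2 + 1/3 + ... + 1/17
= 42142223/12252240
≈ 3.4396

H_17 = 42142223/12252240 ≈ 3.4396


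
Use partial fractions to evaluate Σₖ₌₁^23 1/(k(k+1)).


1/(k(k+1)) = 1/k - 1/(k+1) (partial fractions)
Telescoping: Σ = 1 - 1/24 = 23/24

Sum = 23/24


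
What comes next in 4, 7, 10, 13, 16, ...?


Pattern: arithmetic (d=3)
Terms: 4, 7, 10, 13, 16
Next term = 19

Next term = 19


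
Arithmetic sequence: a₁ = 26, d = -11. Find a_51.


aₙ = a₁ + (n-1)d
= 26 + (51-1)×-11
= 26 - 550
= -524

a_51 = -524


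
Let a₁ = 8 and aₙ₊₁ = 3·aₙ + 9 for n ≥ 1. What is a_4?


Computing step by step:
a_1 = 8
a_2 = 33
a_3 = 108
a_4 = 333


a_4 = 333


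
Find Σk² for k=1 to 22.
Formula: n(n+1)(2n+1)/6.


n = 22
n(n+1)(2n+1)/6 = 22×23×45/6
= 22770/6 = 3795

Σk² = 3795


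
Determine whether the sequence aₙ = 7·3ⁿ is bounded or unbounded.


aₙ = 7·3ⁿ → as n→∞, aₙ→∞ (since base 3 > 1)
No finite upper bound exists
The sequence is UNBOUNDED

Unbounded (aₙ → ∞ as n → ∞)


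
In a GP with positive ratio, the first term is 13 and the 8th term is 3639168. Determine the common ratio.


r^(n-1) = aₙ/a₁
r^7 = 3639168/13 = 279936
r = 279936^(1/7)
= 6

r = 6


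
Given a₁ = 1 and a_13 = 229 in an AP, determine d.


d = (aₙ - a₁)/(n-1)
= (229 - 1)/(13-1)
= 228/12 = 19

d = 19


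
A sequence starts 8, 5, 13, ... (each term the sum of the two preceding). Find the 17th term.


Computing iteratively: 8, 5, 13, 18, 31, 49, 80, 129, 209, 338, 547, 885, ...
a_17 = 9815

a_17 = 9815


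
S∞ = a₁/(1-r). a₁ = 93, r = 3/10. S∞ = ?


S∞ = a₁/(1-r) = 93/(1 - 3/10)
= 93/(7/10)
= 930/7

S∞ = 930/7


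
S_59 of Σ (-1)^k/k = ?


S = -1 + 1/2 - 1/3 + 1/4 - 1/5 + 1/6 - 1/7 + 1/8 ± ...
= -0.7015
(Full series converges to -ln(2) ≈ -0.6931)

S_59 = -0.7015


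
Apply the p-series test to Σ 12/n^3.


p-series test: Σ c/n^p converges if p > 1, diverges if p ≤ 1 (constant c > 0 doesn't affect convergence).
p = 3
3 > 1 → CONVERGES

Converges (p = 3 > 1)


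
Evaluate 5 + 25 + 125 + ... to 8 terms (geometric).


Sₙ = 5×(5^8 - 1)/(5 - 1)
= 5×(390625 - 1)/4
= 5×390624/4
= 488280

S_8 = 488280


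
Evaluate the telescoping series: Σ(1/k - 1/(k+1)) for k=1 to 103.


Telescoping: adjacent terms cancel.
= 1/1 - 1/104
= 1 - 1/104 = 103/104

Sum = 103/104


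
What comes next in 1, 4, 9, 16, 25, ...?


Pattern: perfect squares: n²
Terms: 1, 4, 9, 16, 25
Next term = 36

Next term = 36


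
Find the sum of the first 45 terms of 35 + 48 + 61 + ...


aₙ = 35 + (45-1)×13 = 607
Sₙ = n(a₁+aₙ)/2 = 45×(35+607)/2
= 45×642/2 = 14445

S_45 = 14445


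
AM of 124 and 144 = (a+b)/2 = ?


AM = (124 + 144)/2 = 268/2 = 134

AM = 134


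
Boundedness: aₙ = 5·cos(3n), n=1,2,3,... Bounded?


For all n, -1 ≤ cos(3n) ≤ 1, so -5 ≤ 5·cos(3n) ≤ 5
Lower bound: -5, Upper bound: 5
The sequence IS bounded

Bounded (-5 ≤ aₙ ≤ 5)


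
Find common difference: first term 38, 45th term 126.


d = (aₙ - a₁)/(n-1)
= (126 - 38)/(45-1)
= 88/44 = 2

d = 2


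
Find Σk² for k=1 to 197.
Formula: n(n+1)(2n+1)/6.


n = 197
n(n+1)(2n+1)/6 = 197×198×395/6
= 15407370/6 = 2567895

Σk² = 2567895


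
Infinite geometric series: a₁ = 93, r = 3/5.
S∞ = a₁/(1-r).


S∞ = a₁/(1-r) = 93/(1 - 3/5)
= 93/(2/5)
= 465/2

S∞ = 465/2


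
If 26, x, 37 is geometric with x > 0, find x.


GM = √(26×37) = √962 = 31.0161

GM = 31.0161


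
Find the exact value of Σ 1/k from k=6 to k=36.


Σₖ₌6^36 1/k = 1/6 + 1/7 + 1/8 + ... + 1/36
= 24827248546189/13127595717600
≈ 1.8912

Sum = 24827248546189/13127595717600 ≈ 1.8912


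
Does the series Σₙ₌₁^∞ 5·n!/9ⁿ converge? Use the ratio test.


aₙ = 5·n!/9^n
a_{n+1}/aₙ = (n+1)!/9^(n+1) × 9^n/n!  (constant 5 cancels)
= (n+1)/9
L = lim(n→∞) (n+1)/9 = ∞
L > 1 → series DIVERGES

Diverges (ratio test: L = ∞ > 1)


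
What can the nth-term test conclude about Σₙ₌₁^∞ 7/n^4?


lim(n→∞) 7/n^4 = 0
lim aₙ = 0 → nth-term test is INCONCLUSIVE
(Need other tests; this is actually a convergent p-series with p=4 > 1)

Inconclusive (lim aₙ = 0; need another test)


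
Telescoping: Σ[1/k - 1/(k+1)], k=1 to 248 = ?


Telescoping: adjacent terms cancel.
= 1/1 - 1/249
= 1 - 1/249 = 248/249

Sum = 248/249


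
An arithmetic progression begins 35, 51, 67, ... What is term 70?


aₙ = a₁ + (n-1)d
= 35 + (70-1)×16
= 35 + 1104
= 1139

a_70 = 1139


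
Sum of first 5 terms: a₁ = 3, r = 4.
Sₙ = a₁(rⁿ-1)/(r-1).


Sₙ = 3×(4^5 - 1)/(4 - 1)
= 3×(1024 - 1)/3
= 3×1023/3
= 1023

S_5 = 1023


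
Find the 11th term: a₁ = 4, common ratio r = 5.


aₙ = a₁·r^(n-1)
= 4×5^10
= 4×9765625
= 39062500

a_11 = 39062500


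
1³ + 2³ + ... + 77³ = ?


n(n+1)/2 = 77×78/2 = 3003
Σk³ = 3003² = 9018009

Σk³ = 9018009


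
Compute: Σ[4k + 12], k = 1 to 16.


Σ(4k+12) = 4·Σk + 12·n
= 4·136 + 12·16
= 544 + 192 = 736

Σ = 736


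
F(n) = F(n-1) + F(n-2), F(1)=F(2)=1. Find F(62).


Fibonacci sequence: 1, 1, 2, 3, 5, 8, 13, 21, 34, 55, 89, ...
F(62) = 4052739537881

F(62) = 4052739537881


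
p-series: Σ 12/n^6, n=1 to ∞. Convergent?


p-series test: Σ c/n^p converges if p > 1, diverges if p ≤ 1 (constant c > 0 doesn't affect convergence).
p = 6
6 > 1 → CONVERGES

Converges (p = 6 > 1)


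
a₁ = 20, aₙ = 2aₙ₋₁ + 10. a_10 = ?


Computing step by step:
a_1 = 20
a_2 = 50
a_3 = 110
a_4 = 230
a_5 = 470
a_6 = 950
a_7 = 1910
a_8 = 3830
a_9 = 7670
a_10 = 15350


a_10 = 15350


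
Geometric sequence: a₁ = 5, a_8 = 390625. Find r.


r^(n-1) = aₙ/a₁
r^7 = 390625/5 = 78125
r = 78125^(1/7)
= 5

r = 5


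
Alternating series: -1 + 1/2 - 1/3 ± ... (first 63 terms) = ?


S = -1 + 1/2 - 1/3 + 1/4 - 1/5 + 1/6 - 1/7 + 1/8 ± ...
= -0.701
(Full series converges to -ln(2) ≈ -0.6931)

S_63 = -0.701


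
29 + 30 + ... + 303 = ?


Σₖ₌29^303 k = Σₖ₌₁^303 k − Σₖ₌₁^28 k
= 303·304/2 − 28·29/2
= 46056 − 406 = 45650

Σk = 45650


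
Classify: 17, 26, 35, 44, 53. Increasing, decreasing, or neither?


Differences: 9, 9, 9, 9
All differences > 0 → strictly INCREASING

Monotonically increasing


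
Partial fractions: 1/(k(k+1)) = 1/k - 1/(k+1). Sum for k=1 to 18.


1/(k(k+1)) = 1/k - 1/(k+1) (partial fractions)
Telescoping: Σ = 1 - 1/19 = 18/19

Sum = 18/19


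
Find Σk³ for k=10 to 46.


Σₖ₌10^46 k³ = [46·47/2]² − [9·10/2]²
= 1168561 − 2025 = 1166536

Σk³ = 1166536


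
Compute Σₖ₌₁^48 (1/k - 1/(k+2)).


Telescoping with gap 2: two head and two tail terms survive.
= (1 + 1/2) - (1/49 + 1/50)
= 3/2 - 1/49 - 1/50 = 1788/1225

Sum = 1788/1225


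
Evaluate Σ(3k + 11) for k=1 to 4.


Σ(3k+11) = 3·Σk + 11·n
= 3·10 + 11·4
= 30 + 44 = 74

Σ = 74


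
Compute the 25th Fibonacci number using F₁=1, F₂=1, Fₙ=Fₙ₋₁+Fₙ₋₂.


Fibonacci sequence: 1, 1, 2, 3, 5, 8, 13, 21, 34, 55, 89, ...
F(25) = 75025

F(25) = 75025


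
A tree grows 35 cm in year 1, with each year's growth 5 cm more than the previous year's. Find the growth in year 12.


aₙ = a₁ + (n-1)d
= 35 + (12-1)×5
= 35 + 55
= 90

a_12 = 90


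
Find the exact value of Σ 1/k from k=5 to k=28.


Σₖ₌5^28 1/k = 1/5 + 1/6 + 1/7 + ... + 1/28
= 148084936403/80313433200
≈ 1.8438

Sum = 148084936403/80313433200 ≈ 1.8438


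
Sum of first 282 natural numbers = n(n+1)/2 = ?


n(n+1)/2 = 282×283/2 = 79806/2 = 39903

Σk = 39903


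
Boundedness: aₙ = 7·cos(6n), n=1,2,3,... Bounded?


For all n, -1 ≤ cos(6n) ≤ 1, so -7 ≤ 7·cos(6n) ≤ 7
Lower bound: -7, Upper bound: 7
The sequence IS bounded

Bounded (-7 ≤ aₙ ≤ 7)


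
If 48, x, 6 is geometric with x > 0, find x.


GM = √(48×6) = √288 = 16.9706

GM = 16.9706


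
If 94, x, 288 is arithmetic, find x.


AM = (94 + 288)/2 = 382/2 = 191

AM = 191


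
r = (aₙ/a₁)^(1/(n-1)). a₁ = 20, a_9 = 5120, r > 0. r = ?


r^(n-1) = aₙ/a₁
r^8 = 5120/20 = 256
r = 256^(1/8)
= ±2; taking r > 0 gives r = 2

r = 2


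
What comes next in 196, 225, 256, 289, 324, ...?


Pattern: perfect squares: n²
Terms: 196, 225, 256, 289, 324
Next term = 361

Next term = 361


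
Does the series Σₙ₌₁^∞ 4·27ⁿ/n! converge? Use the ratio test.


aₙ = 4·27^n/n!
a_{n+1}/aₙ = 27^(n+1)/(n+1)! × n!/27^n  (constant 4 cancels)
= 27/(n+1)
L = lim(n→∞) 27/(n+1) = 0
L < 1 → series CONVERGES

Converges (ratio test: L = 0 < 1)


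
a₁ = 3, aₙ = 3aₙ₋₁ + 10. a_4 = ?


Computing step by step:
a_1 = 3
a_2 = 19
a_3 = 67
a_4 = 211


a_4 = 211


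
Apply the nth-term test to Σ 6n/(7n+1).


lim(n→∞) 6n/(7n+1) = 6/7 = 6/7  (divide numerator and denominator by n)
lim aₙ = 6/7 ≠ 0 → series DIVERGES

Diverges (lim aₙ = 6/7 ≠ 0)


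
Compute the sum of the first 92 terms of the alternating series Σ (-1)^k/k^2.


S = -1 + 1/4 - 1/9 + 1/16 - 1/25 + 1/36 - 1/49 + 1/64 ± ...
= -0.8224
(Full series converges to -π²/12 ≈ -0.8225)

S_92 = -0.8224


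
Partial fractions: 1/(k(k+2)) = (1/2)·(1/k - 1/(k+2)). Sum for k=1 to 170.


1/(k(k+2)) = (1/2)·(1/k - 1/(k+2)) (partial fractions)
Telescoping: Σ = (1/2)·(1 + 1/2 - 1/171 - 1/172) = 43775/58824

Sum = 43775/58824


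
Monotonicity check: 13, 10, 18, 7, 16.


Differences: -3, 8, -11, 9
Difference at position 2 is +8 (> 0) but position 1 is -3 (< 0) — sequence both rises and falls
→ NOT monotonic

Not monotonic


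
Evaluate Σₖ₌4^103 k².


Σₖ₌4^103 k² = Σₖ₌₁^103 k² − Σₖ₌₁^3 k²
= 103·104·207/6 − 3·4·7/6
= 369564 − 14 = 369550

Σk² = 369550


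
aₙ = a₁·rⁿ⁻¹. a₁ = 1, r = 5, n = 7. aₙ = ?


aₙ = a₁·r^(n-1)
= 1×5^6
= 1×15625
= 15625

a_7 = 15625


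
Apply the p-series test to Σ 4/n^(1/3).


p-series test: Σ c/n^p converges if p > 1, diverges if p ≤ 1 (constant c > 0 doesn't affect convergence).
p = 1/3
1/3 ≤ 1 → DIVERGES

Diverges (p = 1/3 ≤ 1)


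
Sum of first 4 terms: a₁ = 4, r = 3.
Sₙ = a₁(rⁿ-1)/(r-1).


Sₙ = 4×(3^4 - 1)/(3 - 1)
= 4×(81 - 1)/2
= 4×80/2
= 160

S_4 = 160


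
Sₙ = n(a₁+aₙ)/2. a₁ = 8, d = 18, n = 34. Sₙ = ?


aₙ = 8 + (34-1)×18 = 602
Sₙ = n(a₁+aₙ)/2 = 34×(8+602)/2
= 34×610/2 = 10370

S_34 = 10370


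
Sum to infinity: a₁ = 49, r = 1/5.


S∞ = a₁/(1-r) = 49/(1 - 1/5)
= 49/(4/5)
= 245/4

S∞ = 245/4


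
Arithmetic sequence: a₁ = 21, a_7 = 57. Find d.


d = (aₙ - a₁)/(n-1)
= (57 - 21)/(7-1)
= 36/6 = 6

d = 6


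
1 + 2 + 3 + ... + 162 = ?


n(n+1)/2 = 162×163/2 = 26406/2 = 13203

Σk = 13203


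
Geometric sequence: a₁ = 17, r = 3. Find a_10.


aₙ = a₁·r^(n-1)
= 17×3^9
= 17×19683
= 334611

a_10 = 334611


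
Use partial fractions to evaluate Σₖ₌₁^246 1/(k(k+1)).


1/(k(k+1)) = 1/k - 1/(k+1) (partial fractions)
Telescoping: Σ = 1 - 1/247 = 246/247

Sum = 246/247


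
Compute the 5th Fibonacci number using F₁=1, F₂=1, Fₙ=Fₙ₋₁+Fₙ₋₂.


Fibonacci sequence: 1, 1, 2, 3, 5
F(5) = 5

F(5) = 5


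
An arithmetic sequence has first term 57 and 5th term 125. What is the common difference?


d = (aₙ - a₁)/(n-1)
= (125 - 57)/(5-1)
= 68/4 = 17

d = 17


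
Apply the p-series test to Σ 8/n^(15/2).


p-series test: Σ c/n^p converges if p > 1, diverges if p ≤ 1 (constant c > 0 doesn't affect convergence).
p = 15/2
15/2 > 1 → CONVERGES

Converges (p = 15/2 > 1)


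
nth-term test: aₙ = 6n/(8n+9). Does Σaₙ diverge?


lim(n→∞) 6n/(8n+9) = 6/8 = 3/4  (divide numerator and denominator by n)
lim aₙ = 3/4 ≠ 0 → series DIVERGES

Diverges (lim aₙ = 3/4 ≠ 0)


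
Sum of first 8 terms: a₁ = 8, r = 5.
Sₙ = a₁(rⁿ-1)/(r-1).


Sₙ = 8×(5^8 - 1)/(5 - 1)
= 8×(390625 - 1)/4
= 8×390624/4
= 781248

S_8 = 781248


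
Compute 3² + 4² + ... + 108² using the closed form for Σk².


Σₖ₌3^108 k² = Σₖ₌₁^108 k² − Σₖ₌₁^2 k²
= 108·109·217/6 − 2·3·5/6
= 425754 − 5 = 425749

Σk² = 425749


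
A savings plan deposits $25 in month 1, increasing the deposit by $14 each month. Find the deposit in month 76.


aₙ = a₁ + (n-1)d
= 25 + (76-1)×14
= 25 + 1050
= 1075

a_76 = 1075


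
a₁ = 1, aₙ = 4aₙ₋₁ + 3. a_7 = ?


Computing step by step:
a_1 = 1
a_2 = 7
a_3 = 31
a_4 = 127
a_5 = 511
a_6 = 2047
a_7 = 8191


a_7 = 8191


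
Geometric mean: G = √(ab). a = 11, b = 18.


GM = √(11×18) = √198 = 14.0712

GM = 14.0712


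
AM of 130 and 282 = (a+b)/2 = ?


AM = (130 + 282)/2 = 412/2 = 206

AM = 206


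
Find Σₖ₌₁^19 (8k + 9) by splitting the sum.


Σ(8k+9) = 8·Σk + 9·n
= 8·190 + 9·19
= 1520 + 171 = 1691

Σ = 1691


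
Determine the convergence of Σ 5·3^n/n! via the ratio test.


aₙ = 5·3^n/n!
a_{n+1}/aₙ = 3^(n+1)/(n+1)! × n!/3^n  (constant 5 cancels)
= 3/(n+1)
L = lim(n→∞) 3/(n+1) = 0
L < 1 → series CONVERGES

Converges (ratio test: L = 0 < 1)


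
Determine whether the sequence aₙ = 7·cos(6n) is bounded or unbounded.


For all n, -1 ≤ cos(6n) ≤ 1, so -7 ≤ 7·cos(6n) ≤ 7
Lower bound: -7, Upper bound: 7
The sequence IS bounded

Bounded (-7 ≤ aₙ ≤ 7)


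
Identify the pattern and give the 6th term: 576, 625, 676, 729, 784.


Pattern: perfect squares: n²
Terms: 576, 625, 676, 729, 784
Next term = 841

Next term = 841


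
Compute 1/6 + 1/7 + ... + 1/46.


Σₖ₌6^46 1/k = 1/6 + 1/7 + 1/8 + ... + 1/46
= 2870759322022694467/1345655451257488800
≈ 2.1334

Sum = 2870759322022694467/1345655451257488800 ≈ 2.1334


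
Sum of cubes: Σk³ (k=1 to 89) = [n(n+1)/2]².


n(n+1)/2 = 89×90/2 = 4005
Σk³ = 4005² = 16040025

Σk³ = 16040025


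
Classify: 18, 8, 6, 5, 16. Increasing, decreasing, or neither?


Differences: -10, -2, -1, 11
Difference at position 4 is +11 (> 0) but position 1 is -10 (< 0) — sequence both rises and falls
→ NOT monotonic

Not monotonic


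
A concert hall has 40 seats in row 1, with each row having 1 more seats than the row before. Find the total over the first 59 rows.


aₙ = 40 + (59-1)×1 = 98
Sₙ = n(a₁+aₙ)/2 = 59×(40+98)/2
= 59×138/2 = 4071

S_59 = 4071
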